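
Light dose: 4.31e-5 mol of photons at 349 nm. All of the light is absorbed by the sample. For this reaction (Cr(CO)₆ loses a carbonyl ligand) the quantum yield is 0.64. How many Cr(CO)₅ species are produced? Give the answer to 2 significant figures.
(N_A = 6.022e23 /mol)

Product: Φ × n_abs = 0.64 × 4.31e-5 = 2.758e-5 mol.
As a count: 2.758e-5 × 6.022e23 = 1.7e19.

1.7e19 species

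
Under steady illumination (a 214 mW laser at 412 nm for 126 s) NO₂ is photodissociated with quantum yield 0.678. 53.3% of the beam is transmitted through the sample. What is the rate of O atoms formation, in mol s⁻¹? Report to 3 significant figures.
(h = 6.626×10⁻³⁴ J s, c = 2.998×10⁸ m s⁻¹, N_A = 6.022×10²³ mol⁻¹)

Photon energy at 412 nm: hc/λ = (6.626×10⁻³⁴)(2.998×10⁸)/(412×10⁻⁹) = 4.822×10⁻¹⁹ J.
Energy delivered: (214 mW)(126 s) = 26.96 J.
Photons incident: 26.96 / 4.822×10⁻¹⁹ = 5.591×10¹⁹, i.e. 5.591×10¹⁹/6.022×10²³ = 9.284×10⁻⁵ mol.
Fraction absorbed: 1 − 53.3/100 = 0.4670.
Photons absorbed: 0.4670 × 9.284×10⁻⁵ = 4.336×10⁻⁵ mol.
Product formed: 0.678 × 4.336×10⁻⁵ = 2.940×10⁻⁵ mol.
Rate: 2.940×10⁻⁵ / 126 s = 2.33×10⁻⁷ mol s⁻¹.

2.33×10⁻⁷ mol s⁻¹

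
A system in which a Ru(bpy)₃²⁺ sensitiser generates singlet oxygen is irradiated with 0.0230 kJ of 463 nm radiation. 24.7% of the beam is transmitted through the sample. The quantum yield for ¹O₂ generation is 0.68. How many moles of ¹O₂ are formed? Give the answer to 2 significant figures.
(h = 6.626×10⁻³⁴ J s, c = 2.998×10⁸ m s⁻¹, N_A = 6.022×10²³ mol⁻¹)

4.6×10⁻⁵ mol

Photon energy at 463 nm: hc/λ = (6.626×10⁻³⁴)(2.998×10⁸)/(463×10⁻⁹) = 4.290×10⁻¹⁹ J.
Incident energy: 0.0230 kJ = 23.0 J.
Photons incident: 23.0 / 4.290×10⁻¹⁹ = 5.361×10¹⁹, i.e. 5.361×10¹⁹/6.022×10²³ = 8.902×10⁻⁵ mol.
Fraction absorbed: 1 − 24.7/100 = 0.7530.
Photons absorbed: 0.7530 × 8.902×10⁻⁵ = 6.703×10⁻⁵ mol.
Product: Φ × n_abs = 0.68 × 6.703×10⁻⁵ = 4.558×10⁻⁵ mol.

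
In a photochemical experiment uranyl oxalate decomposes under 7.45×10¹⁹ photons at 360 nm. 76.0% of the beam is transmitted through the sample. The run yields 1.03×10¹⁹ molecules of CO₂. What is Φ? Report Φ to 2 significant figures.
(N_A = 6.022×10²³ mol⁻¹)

Φ = 0.58

Product: 1.03×10¹⁹ / 6.022×10²³ = 1.710×10⁻⁵ mol.
Moles of photons: 7.45×10¹⁹ / 6.022×10²³ = 1.237×10⁻⁴ mol.
Fraction absorbed: 1 − 76.0/100 = 0.2400.
Photons absorbed: 0.2400 × 1.237×10⁻⁴ = 2.969×10⁻⁵ mol.
Φ = 1.710×10⁻⁵ mol / 2.969×10⁻⁵ mol photons = 0.58.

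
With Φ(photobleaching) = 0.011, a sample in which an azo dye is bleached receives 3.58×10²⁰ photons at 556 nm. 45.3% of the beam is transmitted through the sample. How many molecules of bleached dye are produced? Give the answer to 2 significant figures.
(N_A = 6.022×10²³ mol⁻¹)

2.2×10¹⁸ molecules

Moles of photons: 3.58×10²⁰ / 6.022×10²³ = 5.945×10⁻⁴ mol.
Fraction absorbed: 1 − 45.3/100 = 0.5470.
Photons absorbed: 0.5470 × 5.945×10⁻⁴ = 3.252×10⁻⁴ mol.
Product: Φ × n_abs = 0.011 × 3.252×10⁻⁴ = 3.577×10⁻⁶ mol.
As a count: 3.577×10⁻⁶ × 6.022×10²³ = 2.2×10¹⁸.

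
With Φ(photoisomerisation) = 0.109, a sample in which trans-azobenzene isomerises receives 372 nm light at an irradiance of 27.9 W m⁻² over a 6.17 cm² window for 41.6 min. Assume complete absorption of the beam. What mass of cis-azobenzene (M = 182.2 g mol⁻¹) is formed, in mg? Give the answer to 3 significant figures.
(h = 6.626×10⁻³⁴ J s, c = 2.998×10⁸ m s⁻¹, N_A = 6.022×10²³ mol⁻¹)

2.65 mg

Photon energy at 372 nm: hc/λ = (6.626×10⁻³⁴)(2.998×10⁸)/(372×10⁻⁹) = 5.340×10⁻¹⁹ J.
Energy delivered: (27.9 W m⁻²)(6.17×10⁻⁴ m²)(2496 s) = 42.97 J.
Photons incident: 42.97 / 5.340×10⁻¹⁹ = 8.047×10¹⁹, i.e. 8.047×10¹⁹/6.022×10²³ = 1.336×10⁻⁴ mol.
Product: Φ × n_abs = 0.109 × 1.336×10⁻⁴ = 1.456×10⁻⁵ mol.
Mass: 1.456×10⁻⁵ × 182.2 = 0.002653 g = 2.65 mg.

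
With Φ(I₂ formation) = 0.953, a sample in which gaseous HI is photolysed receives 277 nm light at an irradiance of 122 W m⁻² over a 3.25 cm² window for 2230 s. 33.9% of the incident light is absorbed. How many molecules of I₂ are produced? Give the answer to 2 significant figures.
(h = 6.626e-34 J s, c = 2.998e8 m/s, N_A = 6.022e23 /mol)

4.0e19 molecules

Photon energy at 277 nm: hc/λ = (6.626e-34)(2.998e8)/(277e-9) = 7.171e-19 J.
Energy delivered: (122 W m⁻²)(3.25e-4 m²)(2230 s) = 88.42 J.
Photons incident: 88.42 / 7.171e-19 = 1.233e20, i.e. 1.233e20/6.022e23 = 2.047e-4 mol.
Photons absorbed: 0.339 × 2.047e-4 = 6.939e-5 mol.
Product: Φ × n_abs = 0.953 × 6.939e-5 = 6.613e-5 mol.
As a count: 6.613e-5 × 6.022e23 = 4.0e19.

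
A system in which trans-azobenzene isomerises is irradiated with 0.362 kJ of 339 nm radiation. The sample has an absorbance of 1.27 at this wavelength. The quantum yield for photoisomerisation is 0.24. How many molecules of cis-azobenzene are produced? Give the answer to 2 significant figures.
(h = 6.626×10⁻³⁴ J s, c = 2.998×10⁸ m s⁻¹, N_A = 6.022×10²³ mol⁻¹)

Photon energy at 339 nm: hc/λ = (6.626×10⁻³⁴)(2.998×10⁸)/(339×10⁻⁹) = 5.860×10⁻¹⁹ J.
Incident energy: 0.362 kJ = 362 J.
Photons incident: 362 / 5.860×10⁻¹⁹ = 6.177×10²⁰, i.e. 6.177×10²⁰/6.022×10²³ = 0.001026 mol.
Fraction absorbed: 1 − 10^(−1.27) = 0.9463.
Photons absorbed: 0.9463 × 0.001026 = 9.709×10⁻⁴ mol.
Product: Φ × n_abs = 0.24 × 9.709×10⁻⁴ = 2.330×10⁻⁴ mol.
As a count: 2.330×10⁻⁴ × 6.022×10²³ = 1.4×10²⁰.

1.4×10²⁰ molecules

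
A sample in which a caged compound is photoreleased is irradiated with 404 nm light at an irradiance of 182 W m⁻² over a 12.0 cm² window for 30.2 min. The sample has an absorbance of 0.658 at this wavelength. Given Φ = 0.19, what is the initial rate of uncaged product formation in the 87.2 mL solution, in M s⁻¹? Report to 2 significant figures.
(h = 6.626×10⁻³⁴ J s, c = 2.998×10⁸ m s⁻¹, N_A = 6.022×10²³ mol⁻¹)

1.3×10⁻⁶ M s⁻¹

Photon energy at 404 nm: hc/λ = (6.626×10⁻³⁴)(2.998×10⁸)/(404×10⁻⁹) = 4.917×10⁻¹⁹ J.
Energy delivered: (182 W m⁻²)(12.0×10⁻⁴ m²)(1812 s) = 395.7 J.
Photons incident: 395.7 / 4.917×10⁻¹⁹ = 8.048×10²⁰, i.e. 8.048×10²⁰/6.022×10²³ = 0.001336 mol.
Fraction absorbed: 1 − 10^(−0.658) = 0.7802.
Photons absorbed: 0.7802 × 0.001336 = 0.001042 mol.
Product formed: 0.19 × 0.001042 = 1.980×10⁻⁴ mol.
Rate: 1.980×10⁻⁴ mol / (1812 s × 0.0872 L) = 1.3×10⁻⁶ M s⁻¹.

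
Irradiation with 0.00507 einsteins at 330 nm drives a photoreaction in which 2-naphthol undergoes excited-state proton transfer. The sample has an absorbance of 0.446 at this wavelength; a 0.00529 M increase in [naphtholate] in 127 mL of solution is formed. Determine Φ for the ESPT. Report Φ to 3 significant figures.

Φ = 0.206

Product: (0.00529 M)(0.127 L) = 6.718×10⁻⁴ mol.
Fraction absorbed: 1 − 10^(−0.446) = 0.6419.
Photons absorbed: 0.6419 × 0.00507 = 0.003254 mol.
Φ = 6.718×10⁻⁴ mol / 0.003254 mol photons = 0.206.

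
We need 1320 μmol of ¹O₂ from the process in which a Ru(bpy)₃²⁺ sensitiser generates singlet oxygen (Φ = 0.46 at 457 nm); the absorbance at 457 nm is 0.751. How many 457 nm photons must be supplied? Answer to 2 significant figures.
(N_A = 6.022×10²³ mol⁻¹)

Product: 1320 μmol = 0.00132 mol.
Photons that must be absorbed: 0.00132 / 0.46 = 0.002870 mol.
Fraction absorbed: 1 − 10^(−0.751) = 0.8226.
Incident photons needed: 0.002870 / 0.8226 = 0.003489 mol.
Photon count: 0.003489 × 6.022×10²³ = 2.1×10²¹.

2.1×10²¹ photons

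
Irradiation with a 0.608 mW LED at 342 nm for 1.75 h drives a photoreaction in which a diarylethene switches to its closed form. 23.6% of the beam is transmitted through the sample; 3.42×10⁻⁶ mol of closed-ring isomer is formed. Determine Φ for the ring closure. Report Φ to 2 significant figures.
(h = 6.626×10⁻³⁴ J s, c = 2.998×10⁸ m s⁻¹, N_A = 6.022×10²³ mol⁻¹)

Photon energy at 342 nm: hc/λ = (6.626×10⁻³⁴)(2.998×10⁸)/(342×10⁻⁹) = 5.808×10⁻¹⁹ J.
Energy delivered: (0.608 mW)(6300 s) = 3.830 J.
Photons incident: 3.830 / 5.808×10⁻¹⁹ = 6.594×10¹⁸, i.e. 6.594×10¹⁸/6.022×10²³ = 1.095×10⁻⁵ mol.
Fraction absorbed: 1 − 23.6/100 = 0.7640.
Photons absorbed: 0.7640 × 1.095×10⁻⁵ = 8.366×10⁻⁶ mol.
Φ = 3.42×10⁻⁶ mol / 8.366×10⁻⁶ mol photons = 0.41.

Φ = 0.41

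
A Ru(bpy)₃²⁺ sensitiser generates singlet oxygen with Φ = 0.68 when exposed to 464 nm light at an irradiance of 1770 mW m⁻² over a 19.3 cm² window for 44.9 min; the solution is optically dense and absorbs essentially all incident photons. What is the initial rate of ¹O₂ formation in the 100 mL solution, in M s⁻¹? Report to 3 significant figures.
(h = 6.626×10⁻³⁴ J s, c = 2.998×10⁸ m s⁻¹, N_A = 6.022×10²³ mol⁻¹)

9.01×10⁻⁸ M s⁻¹

Photon energy at 464 nm: hc/λ = (6.626×10⁻³⁴)(2.998×10⁸)/(464×10⁻⁹) = 4.281×10⁻¹⁹ J.
Energy delivered: (1770 mW m⁻²)(19.3×10⁻⁴ m²)(2694 s) = 9.203 J.
Photons incident: 9.203 / 4.281×10⁻¹⁹ = 2.150×10¹⁹, i.e. 2.150×10¹⁹/6.022×10²³ = 3.570×10⁻⁵ mol.
Product formed: 0.68 × 3.570×10⁻⁵ = 2.428×10⁻⁵ mol.
Rate: 2.428×10⁻⁵ mol / (2694 s × 0.1 L) = 9.01×10⁻⁸ M s⁻¹.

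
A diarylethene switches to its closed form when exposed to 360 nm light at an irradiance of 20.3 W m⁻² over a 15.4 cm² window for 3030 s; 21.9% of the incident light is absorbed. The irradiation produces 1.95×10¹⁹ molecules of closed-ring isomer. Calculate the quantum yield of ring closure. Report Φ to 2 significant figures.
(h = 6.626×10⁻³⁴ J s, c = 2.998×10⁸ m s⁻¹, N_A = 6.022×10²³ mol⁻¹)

Product: 1.95×10¹⁹ / 6.022×10²³ = 3.238×10⁻⁵ mol.
Photon energy at 360 nm: hc/λ = (6.626×10⁻³⁴)(2.998×10⁸)/(360×10⁻⁹) = 5.518×10⁻¹⁹ J.
Energy delivered: (20.3 W m⁻²)(15.4×10⁻⁴ m²)(3030 s) = 94.72 J.
Photons incident: 94.72 / 5.518×10⁻¹⁹ = 1.717×10²⁰, i.e. 1.717×10²⁰/6.022×10²³ = 2.851×10⁻⁴ mol.
Photons absorbed: 0.219 × 2.851×10⁻⁴ = 6.244×10⁻⁵ mol.
Φ = 3.238×10⁻⁵ mol / 6.244×10⁻⁵ mol photons = 0.52.

Φ = 0.52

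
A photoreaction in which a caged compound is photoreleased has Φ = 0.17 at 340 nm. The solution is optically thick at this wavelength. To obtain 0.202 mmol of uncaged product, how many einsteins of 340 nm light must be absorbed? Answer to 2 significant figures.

0.0012 einstein

Product: 0.202 mmol = 2.02×10⁻⁴ mol.
Photons that must be absorbed: 2.02×10⁻⁴ / 0.17 = 0.001188 mol.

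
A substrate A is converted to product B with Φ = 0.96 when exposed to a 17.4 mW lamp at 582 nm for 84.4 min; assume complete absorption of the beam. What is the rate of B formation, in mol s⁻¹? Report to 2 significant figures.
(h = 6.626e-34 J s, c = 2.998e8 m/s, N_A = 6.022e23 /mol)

Photon energy at 582 nm: hc/λ = (6.626e-34)(2.998e8)/(582e-9) = 3.413e-19 J.
Energy delivered: (17.4 mW)(5064 s) = 88.11 J.
Photons incident: 88.11 / 3.413e-19 = 2.582e20, i.e. 2.582e20/6.022e23 = 4.288e-4 mol.
Product formed: 0.96 × 4.288e-4 = 4.116e-4 mol.
Rate: 4.116e-4 / 5064 s = 8.1e-8 mol s⁻¹.

8.1e-8 mol s⁻¹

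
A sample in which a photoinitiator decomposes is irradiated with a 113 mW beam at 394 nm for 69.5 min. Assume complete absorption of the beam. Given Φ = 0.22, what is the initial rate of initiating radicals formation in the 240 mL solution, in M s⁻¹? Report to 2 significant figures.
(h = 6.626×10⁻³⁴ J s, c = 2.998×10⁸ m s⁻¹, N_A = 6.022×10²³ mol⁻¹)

Photon energy at 394 nm: hc/λ = (6.626×10⁻³⁴)(2.998×10⁸)/(394×10⁻⁹) = 5.042×10⁻¹⁹ J.
Energy delivered: (113 mW)(4170 s) = 471.2 J.
Photons incident: 471.2 / 5.042×10⁻¹⁹ = 9.345×10²⁰, i.e. 9.345×10²⁰/6.022×10²³ = 0.001552 mol.
Product formed: 0.22 × 0.001552 = 3.414×10⁻⁴ mol.
Rate: 3.414×10⁻⁴ mol / (4170 s × 0.24 L) = 3.4×10⁻⁷ M s⁻¹.

3.4×10⁻⁷ M s⁻¹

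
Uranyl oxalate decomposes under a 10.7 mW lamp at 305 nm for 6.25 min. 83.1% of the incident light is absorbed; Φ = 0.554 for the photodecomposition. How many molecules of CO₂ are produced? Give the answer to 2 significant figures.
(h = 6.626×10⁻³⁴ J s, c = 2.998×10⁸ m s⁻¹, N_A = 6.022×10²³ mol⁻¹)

2.8×10¹⁸ molecules

Photon energy at 305 nm: hc/λ = (6.626×10⁻³⁴)(2.998×10⁸)/(305×10⁻⁹) = 6.513×10⁻¹⁹ J.
Energy delivered: (10.7 mW)(375 s) = 4.013 J.
Photons incident: 4.013 / 6.513×10⁻¹⁹ = 6.162×10¹⁸, i.e. 6.162×10¹⁸/6.022×10²³ = 1.023×10⁻⁵ mol.
Photons absorbed: 0.831 × 1.023×10⁻⁵ = 8.501×10⁻⁶ mol.
Product: Φ × n_abs = 0.554 × 8.501×10⁻⁶ = 4.710×10⁻⁶ mol.
As a count: 4.710×10⁻⁶ × 6.022×10²³ = 2.8×10¹⁸.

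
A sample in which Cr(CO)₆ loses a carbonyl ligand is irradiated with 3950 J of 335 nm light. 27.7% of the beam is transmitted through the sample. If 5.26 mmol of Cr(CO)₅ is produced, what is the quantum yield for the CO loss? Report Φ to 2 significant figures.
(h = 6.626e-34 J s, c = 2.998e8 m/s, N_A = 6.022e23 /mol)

Product: 5.26 mmol = 0.00526 mol.
Photon energy at 335 nm: hc/λ = (6.626e-34)(2.998e8)/(335e-9) = 5.930e-19 J.
Photons incident: 3950 / 5.930e-19 = 6.661e21, i.e. 6.661e21/6.022e23 = 0.01106 mol.
Fraction absorbed: 1 − 27.7/100 = 0.7230.
Photons absorbed: 0.7230 × 0.01106 = 0.007996 mol.
Φ = 0.00526 mol / 0.007996 mol photons = 0.66.

Φ = 0.66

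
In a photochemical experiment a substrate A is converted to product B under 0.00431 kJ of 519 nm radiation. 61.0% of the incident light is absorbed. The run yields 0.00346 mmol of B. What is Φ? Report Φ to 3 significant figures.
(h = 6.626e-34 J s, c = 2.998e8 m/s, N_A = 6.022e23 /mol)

Product: 0.00346 mmol = 3.46e-6 mol.
Photon energy at 519 nm: hc/λ = (6.626e-34)(2.998e8)/(519e-9) = 3.828e-19 J.
Incident energy: 0.00431 kJ = 4.31 J.
Photons incident: 4.31 / 3.828e-19 = 1.126e19, i.e. 1.126e19/6.022e23 = 1.870e-5 mol.
Photons absorbed: 0.610 × 1.870e-5 = 1.141e-5 mol.
Φ = 3.46e-6 mol / 1.141e-5 mol photons = 0.303.

Φ = 0.303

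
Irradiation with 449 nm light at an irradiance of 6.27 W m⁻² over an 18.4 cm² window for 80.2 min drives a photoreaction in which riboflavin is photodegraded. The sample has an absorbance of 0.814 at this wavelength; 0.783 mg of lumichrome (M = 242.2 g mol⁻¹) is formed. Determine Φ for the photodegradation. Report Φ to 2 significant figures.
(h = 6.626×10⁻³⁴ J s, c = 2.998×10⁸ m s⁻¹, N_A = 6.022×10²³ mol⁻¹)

Product: 0.783 mg / 242.2 g mol⁻¹ = 3.233×10⁻⁶ mol.
Photon energy at 449 nm: hc/λ = (6.626×10⁻³⁴)(2.998×10⁸)/(449×10⁻⁹) = 4.424×10⁻¹⁹ J.
Energy delivered: (6.27 W m⁻²)(18.4×10⁻⁴ m²)(4812 s) = 55.52 J.
Photons incident: 55.52 / 4.424×10⁻¹⁹ = 1.255×10²⁰, i.e. 1.255×10²⁰/6.022×10²³ = 2.084×10⁻⁴ mol.
Fraction absorbed: 1 − 10^(−0.814) = 0.8465.
Photons absorbed: 0.8465 × 2.084×10⁻⁴ = 1.764×10⁻⁴ mol.
Φ = 3.233×10⁻⁶ mol / 1.764×10⁻⁴ mol photons = 0.018.

Φ = 0.018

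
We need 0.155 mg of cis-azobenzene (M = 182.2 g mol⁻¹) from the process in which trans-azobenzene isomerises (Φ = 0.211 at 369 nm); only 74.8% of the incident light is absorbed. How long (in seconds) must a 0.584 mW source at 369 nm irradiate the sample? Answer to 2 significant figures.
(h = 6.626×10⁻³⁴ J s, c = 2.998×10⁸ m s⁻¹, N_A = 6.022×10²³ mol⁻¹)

Product: 0.155 mg / 182.2 g mol⁻¹ = 8.507×10⁻⁷ mol.
Photons that must be absorbed: 8.507×10⁻⁷ / 0.211 = 4.032×10⁻⁶ mol.
Incident photons needed: 4.032×10⁻⁶ / 0.748 = 5.390×10⁻⁶ mol.
Photon energy: hc/λ = 5.383×10⁻¹⁹ J; per mole, 3.242×10⁵ J mol⁻¹.
Energy required: 5.390×10⁻⁶ × 3.242×10⁵ = 1.747 J.
Time: 1.747 J / 0.000584 W = 3000 s.

t ≈ 3000 s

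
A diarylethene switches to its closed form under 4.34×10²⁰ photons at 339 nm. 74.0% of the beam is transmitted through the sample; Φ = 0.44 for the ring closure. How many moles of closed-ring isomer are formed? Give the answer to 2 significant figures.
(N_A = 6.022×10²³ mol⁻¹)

Moles of photons: 4.34×10²⁰ / 6.022×10²³ = 7.207×10⁻⁴ mol.
Fraction absorbed: 1 − 74.0/100 = 0.2600.
Photons absorbed: 0.2600 × 7.207×10⁻⁴ = 1.874×10⁻⁴ mol.
Product: Φ × n_abs = 0.44 × 1.874×10⁻⁴ = 8.246×10⁻⁵ mol.

8.2×10⁻⁵ mol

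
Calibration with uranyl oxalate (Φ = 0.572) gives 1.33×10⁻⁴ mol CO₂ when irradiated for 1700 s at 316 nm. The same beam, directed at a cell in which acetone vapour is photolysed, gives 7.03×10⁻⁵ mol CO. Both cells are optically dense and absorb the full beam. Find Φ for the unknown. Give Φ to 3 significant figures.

Photons absorbed by the actinometer: 1.33×10⁻⁴ / 0.572 = 2.325×10⁻⁴ mol.
Φ(unknown) = 7.03×10⁻⁵ / 2.325×10⁻⁴ = 0.302.

Φ = 0.302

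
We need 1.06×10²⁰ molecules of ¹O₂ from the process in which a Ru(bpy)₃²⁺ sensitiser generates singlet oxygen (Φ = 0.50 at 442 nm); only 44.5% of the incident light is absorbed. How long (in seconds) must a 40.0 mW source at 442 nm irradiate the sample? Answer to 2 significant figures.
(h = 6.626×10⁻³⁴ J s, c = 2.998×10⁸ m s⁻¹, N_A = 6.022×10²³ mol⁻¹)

Product: 1.06×10²⁰ / 6.022×10²³ = 1.760×10⁻⁴ mol.
Photons that must be absorbed: 1.760×10⁻⁴ / 0.50 = 3.520×10⁻⁴ mol.
Incident photons needed: 3.520×10⁻⁴ / 0.445 = 7.910×10⁻⁴ mol.
Photon energy: hc/λ = 4.494×10⁻¹⁹ J; per mole, 2.706×10⁵ J mol⁻¹.
Energy required: 7.910×10⁻⁴ × 2.706×10⁵ = 214.0 J.
Time: 214.0 J / 0.04 W = 5400 s.

t ≈ 5400 s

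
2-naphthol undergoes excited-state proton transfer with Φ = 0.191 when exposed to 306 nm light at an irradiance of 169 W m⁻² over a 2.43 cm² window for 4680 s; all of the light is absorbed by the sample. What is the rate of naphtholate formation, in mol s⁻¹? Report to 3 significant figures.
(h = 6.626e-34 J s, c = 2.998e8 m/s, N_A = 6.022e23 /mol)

Photon energy at 306 nm: hc/λ = (6.626e-34)(2.998e8)/(306e-9) = 6.492e-19 J.
Energy delivered: (169 W m⁻²)(2.43e-4 m²)(4680 s) = 192.2 J.
Photons incident: 192.2 / 6.492e-19 = 2.961e20, i.e. 2.961e20/6.022e23 = 4.917e-4 mol.
Product formed: 0.191 × 4.917e-4 = 9.391e-5 mol.
Rate: 9.391e-5 / 4680 s = 2.01e-8 mol s⁻¹.

2.01e-8 mol s⁻¹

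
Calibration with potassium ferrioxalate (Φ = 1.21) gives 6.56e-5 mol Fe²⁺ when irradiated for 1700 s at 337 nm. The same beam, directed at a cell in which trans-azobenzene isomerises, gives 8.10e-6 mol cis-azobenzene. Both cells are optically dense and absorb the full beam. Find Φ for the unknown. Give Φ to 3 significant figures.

Photons absorbed by the actinometer: 6.56e-5 / 1.21 = 5.421e-5 mol.
Φ(unknown) = 8.10e-6 / 5.421e-5 = 0.149.

Φ = 0.149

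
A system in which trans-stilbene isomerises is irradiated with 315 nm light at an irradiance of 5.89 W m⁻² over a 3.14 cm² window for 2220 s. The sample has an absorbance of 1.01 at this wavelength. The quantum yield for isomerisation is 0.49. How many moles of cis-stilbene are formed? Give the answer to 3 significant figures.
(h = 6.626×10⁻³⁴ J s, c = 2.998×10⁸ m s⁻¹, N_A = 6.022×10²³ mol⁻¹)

Photon energy at 315 nm: hc/λ = (6.626×10⁻³⁴)(2.998×10⁸)/(315×10⁻⁹) = 6.306×10⁻¹⁹ J.
Energy delivered: (5.89 W m⁻²)(3.14×10⁻⁴ m²)(2220 s) = 4.106 J.
Photons incident: 4.106 / 6.306×10⁻¹⁹ = 6.511×10¹⁸, i.e. 6.511×10¹⁸/6.022×10²³ = 1.081×10⁻⁵ mol.
Fraction absorbed: 1 − 10^(−1.01) = 0.9023.
Photons absorbed: 0.9023 × 1.081×10⁻⁵ = 9.754×10⁻⁶ mol.
Product: Φ × n_abs = 0.49 × 9.754×10⁻⁶ = 4.779×10⁻⁶ mol.

4.78×10⁻⁶ mol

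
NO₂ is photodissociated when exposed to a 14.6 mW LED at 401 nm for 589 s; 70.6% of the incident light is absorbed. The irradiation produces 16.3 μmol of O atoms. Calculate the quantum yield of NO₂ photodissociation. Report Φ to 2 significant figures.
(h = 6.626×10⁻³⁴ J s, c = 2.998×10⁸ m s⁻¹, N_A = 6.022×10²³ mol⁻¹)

Product: 16.3 μmol = 1.63×10⁻⁵ mol.
Photon energy at 401 nm: hc/λ = (6.626×10⁻³⁴)(2.998×10⁸)/(401×10⁻⁹) = 4.954×10⁻¹⁹ J.
Energy delivered: (14.6 mW)(589 s) = 8.599 J.
Photons incident: 8.599 / 4.954×10⁻¹⁹ = 1.736×10¹⁹, i.e. 1.736×10¹⁹/6.022×10²³ = 2.883×10⁻⁵ mol.
Photons absorbed: 0.706 × 2.883×10⁻⁵ = 2.035×10⁻⁵ mol.
Φ = 1.63×10⁻⁵ mol / 2.035×10⁻⁵ mol photons = 0.80.

Φ = 0.80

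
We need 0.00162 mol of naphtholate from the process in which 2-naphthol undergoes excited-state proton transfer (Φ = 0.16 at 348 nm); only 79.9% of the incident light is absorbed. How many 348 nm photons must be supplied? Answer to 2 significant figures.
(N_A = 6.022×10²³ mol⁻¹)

Photons that must be absorbed: 0.00162 / 0.16 = 0.01012 mol.
Incident photons needed: 0.01012 / 0.799 = 0.01267 mol.
Photon count: 0.01267 × 6.022×10²³ = 7.6×10²¹.

7.6×10²¹ photons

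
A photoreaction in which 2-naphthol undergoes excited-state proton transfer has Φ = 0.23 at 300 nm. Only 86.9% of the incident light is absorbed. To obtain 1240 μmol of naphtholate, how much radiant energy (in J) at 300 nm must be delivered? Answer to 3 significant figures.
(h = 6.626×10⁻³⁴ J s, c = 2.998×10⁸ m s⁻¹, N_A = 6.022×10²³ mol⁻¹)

2470 J

Product: 1240 μmol = 0.00124 mol.
Photons that must be absorbed: 0.00124 / 0.23 = 0.005391 mol.
Incident photons needed: 0.005391 / 0.869 = 0.006204 mol.
Photon energy: hc/λ = 6.622×10⁻¹⁹ J; per mole, 3.988×10⁵ J mol⁻¹.
Energy required: 0.006204 × 3.988×10⁵ = 2470 J.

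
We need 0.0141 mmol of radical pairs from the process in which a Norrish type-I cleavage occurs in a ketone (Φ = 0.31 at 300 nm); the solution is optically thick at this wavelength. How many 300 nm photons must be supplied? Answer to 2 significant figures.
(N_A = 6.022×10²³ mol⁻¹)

Product: 0.0141 mmol = 1.41×10⁻⁵ mol.
Photons that must be absorbed: 1.41×10⁻⁵ / 0.31 = 4.548×10⁻⁵ mol.
Photon count: 4.548×10⁻⁵ × 6.022×10²³ = 2.7×10¹⁹.

2.7×10¹⁹ photons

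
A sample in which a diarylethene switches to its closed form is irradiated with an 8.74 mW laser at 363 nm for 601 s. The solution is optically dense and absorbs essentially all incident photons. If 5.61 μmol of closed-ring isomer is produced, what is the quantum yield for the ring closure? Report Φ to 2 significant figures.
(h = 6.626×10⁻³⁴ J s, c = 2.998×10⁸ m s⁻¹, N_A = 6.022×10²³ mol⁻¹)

Φ = 0.35

Product: 5.61 μmol = 5.61×10⁻⁶ mol.
Photon energy at 363 nm: hc/λ = (6.626×10⁻³⁴)(2.998×10⁸)/(363×10⁻⁹) = 5.472×10⁻¹⁹ J.
Energy delivered: (8.74 mW)(601 s) = 5.253 J.
Photons incident: 5.253 / 5.472×10⁻¹⁹ = 9.600×10¹⁸, i.e. 9.600×10¹⁸/6.022×10²³ = 1.594×10⁻⁵ mol.
Φ = 5.61×10⁻⁶ mol / 1.594×10⁻⁵ mol photons = 0.35.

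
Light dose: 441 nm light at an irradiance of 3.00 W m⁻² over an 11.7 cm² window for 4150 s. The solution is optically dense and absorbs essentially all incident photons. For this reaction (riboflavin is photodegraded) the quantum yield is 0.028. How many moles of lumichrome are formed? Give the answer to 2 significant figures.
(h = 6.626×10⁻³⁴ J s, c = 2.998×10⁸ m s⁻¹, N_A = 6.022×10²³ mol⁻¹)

Photon energy at 441 nm: hc/λ = (6.626×10⁻³⁴)(2.998×10⁸)/(441×10⁻⁹) = 4.504×10⁻¹⁹ J.
Energy delivered: (3.00 W m⁻²)(11.7×10⁻⁴ m²)(4150 s) = 14.57 J.
Photons incident: 14.57 / 4.504×10⁻¹⁹ = 3.235×10¹⁹, i.e. 3.235×10¹⁹/6.022×10²³ = 5.372×10⁻⁵ mol.
Product: Φ × n_abs = 0.028 × 5.372×10⁻⁵ = 1.504×10⁻⁶ mol.

1.5×10⁻⁶ mol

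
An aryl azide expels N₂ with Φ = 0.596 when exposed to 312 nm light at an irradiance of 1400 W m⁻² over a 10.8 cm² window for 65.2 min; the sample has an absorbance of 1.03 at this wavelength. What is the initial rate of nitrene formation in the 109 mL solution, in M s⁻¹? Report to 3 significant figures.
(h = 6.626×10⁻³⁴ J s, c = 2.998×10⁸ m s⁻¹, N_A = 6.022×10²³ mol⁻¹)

1.96×10⁻⁵ M s⁻¹

Photon energy at 312 nm: hc/λ = (6.626×10⁻³⁴)(2.998×10⁸)/(312×10⁻⁹) = 6.367×10⁻¹⁹ J.
Energy delivered: (1400 W m⁻²)(10.8×10⁻⁴ m²)(3912 s) = 5915 J.
Photons incident: 5915 / 6.367×10⁻¹⁹ = 9.290×10²¹, i.e. 9.290×10²¹/6.022×10²³ = 0.01543 mol.
Fraction absorbed: 1 − 10^(−1.03) = 0.9067.
Photons absorbed: 0.9067 × 0.01543 = 0.01399 mol.
Product formed: 0.596 × 0.01399 = 0.008338 mol.
Rate: 0.008338 mol / (3912 s × 0.109 L) = 1.96×10⁻⁵ M s⁻¹.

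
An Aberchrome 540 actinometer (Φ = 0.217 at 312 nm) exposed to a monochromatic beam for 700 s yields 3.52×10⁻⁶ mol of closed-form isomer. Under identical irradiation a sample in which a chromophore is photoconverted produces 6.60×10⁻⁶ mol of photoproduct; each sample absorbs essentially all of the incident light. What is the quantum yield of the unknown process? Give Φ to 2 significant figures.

Photons absorbed by the actinometer: 3.52×10⁻⁶ / 0.217 = 1.622×10⁻⁵ mol.
Φ(unknown) = 6.60×10⁻⁶ / 1.622×10⁻⁵ = 0.41.

Φ = 0.41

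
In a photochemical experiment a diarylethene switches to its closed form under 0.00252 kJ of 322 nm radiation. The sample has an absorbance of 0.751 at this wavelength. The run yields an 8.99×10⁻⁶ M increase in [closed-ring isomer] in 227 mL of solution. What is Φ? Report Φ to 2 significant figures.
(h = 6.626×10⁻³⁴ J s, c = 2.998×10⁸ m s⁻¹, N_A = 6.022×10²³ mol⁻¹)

Φ = 0.37

Product: (8.99×10⁻⁶ M)(0.227 L) = 2.041×10⁻⁶ mol.
Photon energy at 322 nm: hc/λ = (6.626×10⁻³⁴)(2.998×10⁸)/(322×10⁻⁹) = 6.169×10⁻¹⁹ J.
Incident energy: 0.00252 kJ = 2.52 J.
Photons incident: 2.52 / 6.169×10⁻¹⁹ = 4.085×10¹⁸, i.e. 4.085×10¹⁸/6.022×10²³ = 6.783×10⁻⁶ mol.
Fraction absorbed: 1 − 10^(−0.751) = 0.8226.
Photons absorbed: 0.8226 × 6.783×10⁻⁶ = 5.580×10⁻⁶ mol.
Φ = 2.041×10⁻⁶ mol / 5.580×10⁻⁶ mol photons = 0.37.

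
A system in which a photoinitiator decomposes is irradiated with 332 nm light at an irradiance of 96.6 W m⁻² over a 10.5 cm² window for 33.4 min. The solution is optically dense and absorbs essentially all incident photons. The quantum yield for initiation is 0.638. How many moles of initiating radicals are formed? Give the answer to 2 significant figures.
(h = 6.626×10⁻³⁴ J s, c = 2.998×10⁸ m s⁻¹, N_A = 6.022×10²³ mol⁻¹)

Photon energy at 332 nm: hc/λ = (6.626×10⁻³⁴)(2.998×10⁸)/(332×10⁻⁹) = 5.983×10⁻¹⁹ J.
Energy delivered: (96.6 W m⁻²)(10.5×10⁻⁴ m²)(2004 s) = 203.3 J.
Photons incident: 203.3 / 5.983×10⁻¹⁹ = 3.398×10²⁰, i.e. 3.398×10²⁰/6.022×10²³ = 5.643×10⁻⁴ mol.
Product: Φ × n_abs = 0.638 × 5.643×10⁻⁴ = 3.600×10⁻⁴ mol.

3.6×10⁻⁴ mol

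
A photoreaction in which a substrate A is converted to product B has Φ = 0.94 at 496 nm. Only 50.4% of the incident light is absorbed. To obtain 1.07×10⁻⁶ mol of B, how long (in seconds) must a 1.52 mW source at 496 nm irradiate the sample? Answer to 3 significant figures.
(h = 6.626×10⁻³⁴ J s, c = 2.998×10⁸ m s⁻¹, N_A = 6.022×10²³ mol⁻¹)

t ≈ 358 s

Photons that must be absorbed: 1.07×10⁻⁶ / 0.94 = 1.138×10⁻⁶ mol.
Incident photons needed: 1.138×10⁻⁶ / 0.504 = 2.258×10⁻⁶ mol.
Photon energy: hc/λ = 4.005×10⁻¹⁹ J; per mole, 2.412×10⁵ J mol⁻¹.
Energy required: 2.258×10⁻⁶ × 2.412×10⁵ = 0.5446 J.
Time: 0.5446 J / 0.00152 W = 358 s.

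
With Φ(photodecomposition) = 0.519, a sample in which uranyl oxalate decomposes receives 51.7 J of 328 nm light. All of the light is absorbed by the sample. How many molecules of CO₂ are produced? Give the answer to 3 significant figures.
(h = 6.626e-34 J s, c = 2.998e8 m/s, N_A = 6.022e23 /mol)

4.43e19 molecules

Photon energy at 328 nm: hc/λ = (6.626e-34)(2.998e8)/(328e-9) = 6.056e-19 J.
Photons incident: 51.7 / 6.056e-19 = 8.537e19, i.e. 8.537e19/6.022e23 = 1.418e-4 mol.
Product: Φ × n_abs = 0.519 × 1.418e-4 = 7.359e-5 mol.
As a count: 7.359e-5 × 6.022e23 = 4.43e19.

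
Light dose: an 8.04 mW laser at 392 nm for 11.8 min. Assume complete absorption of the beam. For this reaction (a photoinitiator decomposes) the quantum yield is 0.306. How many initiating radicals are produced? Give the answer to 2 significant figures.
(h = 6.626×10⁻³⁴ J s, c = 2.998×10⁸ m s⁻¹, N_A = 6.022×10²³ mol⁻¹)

3.4×10¹⁸ initiating radicals

Photon energy at 392 nm: hc/λ = (6.626×10⁻³⁴)(2.998×10⁸)/(392×10⁻⁹) = 5.068×10⁻¹⁹ J.
Energy delivered: (8.04 mW)(708 s) = 5.692 J.
Photons incident: 5.692 / 5.068×10⁻¹⁹ = 1.123×10¹⁹, i.e. 1.123×10¹⁹/6.022×10²³ = 1.865×10⁻⁵ mol.
Product: Φ × n_abs = 0.306 × 1.865×10⁻⁵ = 5.707×10⁻⁶ mol.
As a count: 5.707×10⁻⁶ × 6.022×10²³ = 3.4×10¹⁸.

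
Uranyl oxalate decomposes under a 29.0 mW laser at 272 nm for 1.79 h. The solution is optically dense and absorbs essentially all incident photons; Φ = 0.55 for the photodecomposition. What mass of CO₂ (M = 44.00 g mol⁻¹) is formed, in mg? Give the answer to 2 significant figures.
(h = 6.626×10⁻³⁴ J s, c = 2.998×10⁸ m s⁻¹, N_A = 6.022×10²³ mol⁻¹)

Photon energy at 272 nm: hc/λ = (6.626×10⁻³⁴)(2.998×10⁸)/(272×10⁻⁹) = 7.303×10⁻¹⁹ J.
Energy delivered: (29.0 mW)(6444 s) = 186.9 J.
Photons incident: 186.9 / 7.303×10⁻¹⁹ = 2.559×10²⁰, i.e. 2.559×10²⁰/6.022×10²³ = 4.249×10⁻⁴ mol.
Product: Φ × n_abs = 0.55 × 4.249×10⁻⁴ = 2.337×10⁻⁴ mol.
Mass: 2.337×10⁻⁴ × 44.00 = 0.01028 g = 10 mg.

10 mg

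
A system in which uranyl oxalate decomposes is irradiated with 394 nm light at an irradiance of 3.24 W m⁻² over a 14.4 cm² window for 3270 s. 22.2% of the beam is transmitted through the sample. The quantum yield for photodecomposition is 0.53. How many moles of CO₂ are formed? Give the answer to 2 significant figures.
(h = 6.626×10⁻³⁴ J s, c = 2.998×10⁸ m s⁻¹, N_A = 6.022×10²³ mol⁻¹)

Photon energy at 394 nm: hc/λ = (6.626×10⁻³⁴)(2.998×10⁸)/(394×10⁻⁹) = 5.042×10⁻¹⁹ J.
Energy delivered: (3.24 W m⁻²)(14.4×10⁻⁴ m²)(3270 s) = 15.26 J.
Photons incident: 15.26 / 5.042×10⁻¹⁹ = 3.027×10¹⁹, i.e. 3.027×10¹⁹/6.022×10²³ = 5.027×10⁻⁵ mol.
Fraction absorbed: 1 − 22.2/100 = 0.7780.
Photons absorbed: 0.7780 × 5.027×10⁻⁵ = 3.911×10⁻⁵ mol.
Product: Φ × n_abs = 0.53 × 3.911×10⁻⁵ = 2.073×10⁻⁵ mol.

2.1×10⁻⁵ mol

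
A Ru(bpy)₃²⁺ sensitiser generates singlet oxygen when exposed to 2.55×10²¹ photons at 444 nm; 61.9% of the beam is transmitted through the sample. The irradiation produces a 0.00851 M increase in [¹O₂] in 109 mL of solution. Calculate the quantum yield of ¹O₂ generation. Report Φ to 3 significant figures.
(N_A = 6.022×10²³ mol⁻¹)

Product: (0.00851 M)(0.109 L) = 9.276×10⁻⁴ mol.
Moles of photons: 2.55×10²¹ / 6.022×10²³ = 0.004234 mol.
Fraction absorbed: 1 − 61.9/100 = 0.3810.
Photons absorbed: 0.3810 × 0.004234 = 0.001613 mol.
Φ = 9.276×10⁻⁴ mol / 0.001613 mol photons = 0.575.

Φ = 0.575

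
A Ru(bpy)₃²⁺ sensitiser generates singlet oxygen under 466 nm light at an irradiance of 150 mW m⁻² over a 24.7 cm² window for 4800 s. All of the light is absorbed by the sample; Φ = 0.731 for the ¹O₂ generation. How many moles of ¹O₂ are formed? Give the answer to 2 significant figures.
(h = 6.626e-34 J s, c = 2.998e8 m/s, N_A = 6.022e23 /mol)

Photon energy at 466 nm: hc/λ = (6.626e-34)(2.998e8)/(466e-9) = 4.263e-19 J.
Energy delivered: (150 mW m⁻²)(24.7e-4 m²)(4800 s) = 1.778 J.
Photons incident: 1.778 / 4.263e-19 = 4.171e18, i.e. 4.171e18/6.022e23 = 6.926e-6 mol.
Product: Φ × n_abs = 0.731 × 6.926e-6 = 5.063e-6 mol.

5.1e-6 mol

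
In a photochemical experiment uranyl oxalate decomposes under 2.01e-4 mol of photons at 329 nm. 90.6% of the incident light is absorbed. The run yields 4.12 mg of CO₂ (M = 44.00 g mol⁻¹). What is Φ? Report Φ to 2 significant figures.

Product: 4.12 mg / 44.00 g mol⁻¹ = 9.364e-5 mol.
Photons absorbed: 0.906 × 2.01e-4 = 1.821e-4 mol.
Φ = 9.364e-5 mol / 1.821e-4 mol photons = 0.51.

Φ = 0.51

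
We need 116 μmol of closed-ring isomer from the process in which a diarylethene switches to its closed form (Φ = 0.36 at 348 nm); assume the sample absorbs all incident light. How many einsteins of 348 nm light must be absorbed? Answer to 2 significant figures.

3.2×10⁻⁴ einstein

Product: 116 μmol = 1.16×10⁻⁴ mol.
Photons that must be absorbed: 1.16×10⁻⁴ / 0.36 = 3.222×10⁻⁴ mol.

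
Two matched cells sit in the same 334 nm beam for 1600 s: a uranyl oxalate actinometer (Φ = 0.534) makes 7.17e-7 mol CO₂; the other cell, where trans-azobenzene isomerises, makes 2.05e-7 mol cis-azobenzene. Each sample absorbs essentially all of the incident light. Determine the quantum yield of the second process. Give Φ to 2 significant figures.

Photons absorbed by the actinometer: 7.17e-7 / 0.534 = 1.343e-6 mol.
Φ(unknown) = 2.05e-7 / 1.343e-6 = 0.15.

Φ = 0.15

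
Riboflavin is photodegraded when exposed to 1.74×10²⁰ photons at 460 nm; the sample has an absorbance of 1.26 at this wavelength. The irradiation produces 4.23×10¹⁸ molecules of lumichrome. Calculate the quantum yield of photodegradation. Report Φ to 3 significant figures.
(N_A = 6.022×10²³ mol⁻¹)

Product: 4.23×10¹⁸ / 6.022×10²³ = 7.024×10⁻⁶ mol.
Moles of photons: 1.74×10²⁰ / 6.022×10²³ = 2.889×10⁻⁴ mol.
Fraction absorbed: 1 − 10^(−1.26) = 0.9450.
Photons absorbed: 0.9450 × 2.889×10⁻⁴ = 2.730×10⁻⁴ mol.
Φ = 7.024×10⁻⁶ mol / 2.730×10⁻⁴ mol photons = 0.0257.

Φ = 0.0257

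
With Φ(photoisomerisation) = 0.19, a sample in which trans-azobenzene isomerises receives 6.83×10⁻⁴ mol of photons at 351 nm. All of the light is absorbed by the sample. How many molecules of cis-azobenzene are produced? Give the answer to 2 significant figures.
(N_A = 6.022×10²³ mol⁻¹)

Product: Φ × n_abs = 0.19 × 6.83×10⁻⁴ = 1.298×10⁻⁴ mol.
As a count: 1.298×10⁻⁴ × 6.022×10²³ = 7.8×10¹⁹.

7.8×10¹⁹ molecules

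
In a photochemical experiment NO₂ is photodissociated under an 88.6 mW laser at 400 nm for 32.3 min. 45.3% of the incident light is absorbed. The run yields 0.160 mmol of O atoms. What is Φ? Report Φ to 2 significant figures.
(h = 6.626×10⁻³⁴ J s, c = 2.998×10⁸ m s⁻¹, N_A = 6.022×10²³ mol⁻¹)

Φ = 0.62

Product: 0.160 mmol = 1.60×10⁻⁴ mol.
Photon energy at 400 nm: hc/λ = (6.626×10⁻³⁴)(2.998×10⁸)/(400×10⁻⁹) = 4.966×10⁻¹⁹ J.
Energy delivered: (88.6 mW)(1938 s) = 171.7 J.
Photons incident: 171.7 / 4.966×10⁻¹⁹ = 3.458×10²⁰, i.e. 3.458×10²⁰/6.022×10²³ = 5.742×10⁻⁴ mol.
Photons absorbed: 0.453 × 5.742×10⁻⁴ = 2.601×10⁻⁴ mol.
Φ = 1.60×10⁻⁴ mol / 2.601×10⁻⁴ mol photons = 0.62.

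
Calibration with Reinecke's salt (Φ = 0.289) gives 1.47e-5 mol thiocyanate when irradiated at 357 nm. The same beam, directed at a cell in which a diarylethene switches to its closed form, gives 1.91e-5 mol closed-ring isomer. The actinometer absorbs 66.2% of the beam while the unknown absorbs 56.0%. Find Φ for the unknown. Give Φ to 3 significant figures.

Photons absorbed by the actinometer: 1.47e-5 / 0.289 = 5.087e-5 mol.
Incident flux: 5.087e-5 / 0.662 = 7.684e-5 einstein.
Absorbed by unknown: 0.560 × 7.684e-5 = 4.303e-5 mol.
Φ(unknown) = 1.91e-5 / 4.303e-5 = 0.444.

Φ = 0.444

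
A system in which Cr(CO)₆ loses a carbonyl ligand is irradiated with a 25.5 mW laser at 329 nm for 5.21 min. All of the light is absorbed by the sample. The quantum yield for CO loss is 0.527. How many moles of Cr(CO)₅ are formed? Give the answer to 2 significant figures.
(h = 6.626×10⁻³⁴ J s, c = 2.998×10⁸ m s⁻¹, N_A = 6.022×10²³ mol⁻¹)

1.2×10⁻⁵ mol

Photon energy at 329 nm: hc/λ = (6.626×10⁻³⁴)(2.998×10⁸)/(329×10⁻⁹) = 6.038×10⁻¹⁹ J.
Energy delivered: (25.5 mW)(312.6 s) = 7.971 J.
Photons incident: 7.971 / 6.038×10⁻¹⁹ = 1.320×10¹⁹, i.e. 1.320×10¹⁹/6.022×10²³ = 2.192×10⁻⁵ mol.
Product: Φ × n_abs = 0.527 × 2.192×10⁻⁵ = 1.155×10⁻⁵ mol.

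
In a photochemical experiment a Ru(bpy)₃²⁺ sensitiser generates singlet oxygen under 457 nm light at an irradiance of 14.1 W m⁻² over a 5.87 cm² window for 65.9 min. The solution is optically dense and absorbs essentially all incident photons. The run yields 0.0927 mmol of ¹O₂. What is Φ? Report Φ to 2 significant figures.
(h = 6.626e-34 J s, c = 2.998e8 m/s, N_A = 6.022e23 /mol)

Product: 0.0927 mmol = 9.27e-5 mol.
Photon energy at 457 nm: hc/λ = (6.626e-34)(2.998e8)/(457e-9) = 4.347e-19 J.
Energy delivered: (14.1 W m⁻²)(5.87e-4 m²)(3954 s) = 32.73 J.
Photons incident: 32.73 / 4.347e-19 = 7.529e19, i.e. 7.529e19/6.022e23 = 1.250e-4 mol.
Φ = 9.27e-5 mol / 1.250e-4 mol photons = 0.74.

Φ = 0.74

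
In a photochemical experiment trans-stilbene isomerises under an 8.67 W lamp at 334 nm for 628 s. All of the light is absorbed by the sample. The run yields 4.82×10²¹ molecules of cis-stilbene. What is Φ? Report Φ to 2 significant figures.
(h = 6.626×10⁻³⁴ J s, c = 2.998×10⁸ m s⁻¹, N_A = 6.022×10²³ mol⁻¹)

Product: 4.82×10²¹ / 6.022×10²³ = 0.008004 mol.
Photon energy at 334 nm: hc/λ = (6.626×10⁻³⁴)(2.998×10⁸)/(334×10⁻⁹) = 5.948×10⁻¹⁹ J.
Energy delivered: (8.67 W)(628 s) = 5445 J.
Photons incident: 5445 / 5.948×10⁻¹⁹ = 9.154×10²¹, i.e. 9.154×10²¹/6.022×10²³ = 0.01520 mol.
Φ = 0.008004 mol / 0.01520 mol photons = 0.53.

Φ = 0.53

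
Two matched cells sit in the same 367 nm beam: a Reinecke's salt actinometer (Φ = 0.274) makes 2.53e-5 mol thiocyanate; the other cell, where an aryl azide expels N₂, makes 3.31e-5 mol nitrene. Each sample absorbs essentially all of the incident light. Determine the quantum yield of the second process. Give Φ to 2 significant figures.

Φ = 0.36

Photons absorbed by the actinometer: 2.53e-5 / 0.274 = 9.234e-5 mol.
Φ(unknown) = 3.31e-5 / 9.234e-5 = 0.36.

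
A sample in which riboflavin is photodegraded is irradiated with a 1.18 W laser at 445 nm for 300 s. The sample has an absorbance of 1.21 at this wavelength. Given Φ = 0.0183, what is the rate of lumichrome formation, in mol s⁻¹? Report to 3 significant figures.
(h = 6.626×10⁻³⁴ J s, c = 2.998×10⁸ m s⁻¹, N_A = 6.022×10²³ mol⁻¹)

7.54×10⁻⁸ mol s⁻¹

Photon energy at 445 nm: hc/λ = (6.626×10⁻³⁴)(2.998×10⁸)/(445×10⁻⁹) = 4.464×10⁻¹⁹ J.
Energy delivered: (1.18 W)(300 s) = 354.0 J.
Photons incident: 354.0 / 4.464×10⁻¹⁹ = 7.930×10²⁰, i.e. 7.930×10²⁰/6.022×10²³ = 0.001317 mol.
Fraction absorbed: 1 − 10^(−1.21) = 0.9383.
Photons absorbed: 0.9383 × 0.001317 = 0.001236 mol.
Product formed: 0.0183 × 0.001236 = 2.262×10⁻⁵ mol.
Rate: 2.262×10⁻⁵ / 300 s = 7.54×10⁻⁸ mol s⁻¹.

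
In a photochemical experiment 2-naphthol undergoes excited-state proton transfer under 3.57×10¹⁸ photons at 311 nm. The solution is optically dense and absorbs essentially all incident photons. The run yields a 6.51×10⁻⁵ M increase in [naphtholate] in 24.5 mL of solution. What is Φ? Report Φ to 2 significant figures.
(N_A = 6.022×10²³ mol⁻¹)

Product: (6.51×10⁻⁵ M)(0.0245 L) = 1.595×10⁻⁶ mol.
Moles of photons: 3.57×10¹⁸ / 6.022×10²³ = 5.928×10⁻⁶ mol.
Φ = 1.595×10⁻⁶ mol / 5.928×10⁻⁶ mol photons = 0.27.

Φ = 0.27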